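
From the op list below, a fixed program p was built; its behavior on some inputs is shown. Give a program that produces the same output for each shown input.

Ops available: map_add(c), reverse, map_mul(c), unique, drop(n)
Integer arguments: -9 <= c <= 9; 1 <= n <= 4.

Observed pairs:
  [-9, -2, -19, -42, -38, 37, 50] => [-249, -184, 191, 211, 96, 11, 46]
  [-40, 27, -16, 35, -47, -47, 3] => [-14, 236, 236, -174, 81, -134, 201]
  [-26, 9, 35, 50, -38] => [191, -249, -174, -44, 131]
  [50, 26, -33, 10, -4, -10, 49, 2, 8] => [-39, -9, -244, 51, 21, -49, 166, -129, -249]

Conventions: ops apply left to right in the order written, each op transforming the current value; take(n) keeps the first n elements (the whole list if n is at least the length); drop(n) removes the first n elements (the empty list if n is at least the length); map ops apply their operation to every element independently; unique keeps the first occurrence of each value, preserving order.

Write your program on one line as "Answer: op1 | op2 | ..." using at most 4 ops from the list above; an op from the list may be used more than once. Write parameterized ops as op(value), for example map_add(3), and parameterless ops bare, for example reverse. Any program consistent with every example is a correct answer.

map_mul(-5) | map_add(1) | reverse

Check, running the answer program on each example:
  [-9, -2, -19, -42, -38, 37, 50] -> [45, 10, 95, 210, 190, -185, -250] -> [46, 11, 96, 211, 191, -184, -249] -> [-249, -184, 191, 211, 96, 11, 46]
  [-40, 27, -16, 35, -47, -47, 3] -> [200, -135, 80, -175, 235, 235, -15] -> [201, -134, 81, -174, 236, 236, -14] -> [-14, 236, 236, -174, 81, -134, 201]
  [-26, 9, 35, 50, -38] -> [130, -45, -175, -250, 190] -> [131, -44, -174, -249, 191] -> [191, -249, -174, -44, 131]
  [50, 26, -33, 10, -4, -10, 49, 2, 8] -> [-250, -130, 165, -50, 20, 50, -245, -10, -40] -> [-249, -129, 166, -49, 21, 51, -244, -9, -39] -> [-39, -9, -244, 51, 21, -49, 166, -129, -249]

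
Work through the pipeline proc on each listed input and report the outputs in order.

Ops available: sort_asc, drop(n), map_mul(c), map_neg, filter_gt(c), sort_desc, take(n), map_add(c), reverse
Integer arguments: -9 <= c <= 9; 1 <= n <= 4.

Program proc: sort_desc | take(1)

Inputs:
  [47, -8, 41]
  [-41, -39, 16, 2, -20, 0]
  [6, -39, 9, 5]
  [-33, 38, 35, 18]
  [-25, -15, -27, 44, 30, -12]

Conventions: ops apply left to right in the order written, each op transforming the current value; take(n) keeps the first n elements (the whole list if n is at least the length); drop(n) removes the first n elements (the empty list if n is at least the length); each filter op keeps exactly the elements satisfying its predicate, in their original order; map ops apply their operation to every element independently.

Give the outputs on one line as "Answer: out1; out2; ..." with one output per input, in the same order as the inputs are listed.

Execution, op by op:
  [47, -8, 41] -> [47, 41, -8] -> [47]
  [-41, -39, 16, 2, -20, 0] -> [16, 2, 0, -20, -39, -41] -> [16]
  [6, -39, 9, 5] -> [9, 6, 5, -39] -> [9]
  [-33, 38, 35, 18] -> [38, 35, 18, -33] -> [38]
  [-25, -15, -27, 44, 30, -12] -> [44, 30, -12, -15, -25, -27] -> [44]

[47]; [16]; [9]; [38]; [44]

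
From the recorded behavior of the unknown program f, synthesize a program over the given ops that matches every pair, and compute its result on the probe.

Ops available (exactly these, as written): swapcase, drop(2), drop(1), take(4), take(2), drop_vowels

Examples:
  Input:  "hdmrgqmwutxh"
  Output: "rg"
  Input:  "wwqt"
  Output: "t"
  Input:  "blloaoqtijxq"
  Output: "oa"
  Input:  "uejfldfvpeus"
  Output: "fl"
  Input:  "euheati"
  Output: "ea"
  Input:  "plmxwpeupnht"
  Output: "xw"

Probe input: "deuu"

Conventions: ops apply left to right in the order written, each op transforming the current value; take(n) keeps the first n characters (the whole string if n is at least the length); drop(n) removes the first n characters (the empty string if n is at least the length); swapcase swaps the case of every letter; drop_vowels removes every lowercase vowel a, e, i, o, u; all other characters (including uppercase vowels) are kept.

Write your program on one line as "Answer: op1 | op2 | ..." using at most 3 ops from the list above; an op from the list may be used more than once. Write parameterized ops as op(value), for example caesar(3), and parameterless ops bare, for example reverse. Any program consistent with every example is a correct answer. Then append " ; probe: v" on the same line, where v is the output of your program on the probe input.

drop(1) | drop(2) | take(2) ; probe: "u"

Check, running the answer program on each example:
  "hdmrgqmwutxh" -> "dmrgqmwutxh" -> "rgqmwutxh" -> "rg"
  "wwqt" -> "wqt" -> "t" -> "t"
  "blloaoqtijxq" -> "lloaoqtijxq" -> "oaoqtijxq" -> "oa"
  "uejfldfvpeus" -> "ejfldfvpeus" -> "fldfvpeus" -> "fl"
  "euheati" -> "uheati" -> "eati" -> "ea"
  "plmxwpeupnht" -> "lmxwpeupnht" -> "xwpeupnht" -> "xw"
  probe: "deuu" -> "euu" -> "u" -> "u"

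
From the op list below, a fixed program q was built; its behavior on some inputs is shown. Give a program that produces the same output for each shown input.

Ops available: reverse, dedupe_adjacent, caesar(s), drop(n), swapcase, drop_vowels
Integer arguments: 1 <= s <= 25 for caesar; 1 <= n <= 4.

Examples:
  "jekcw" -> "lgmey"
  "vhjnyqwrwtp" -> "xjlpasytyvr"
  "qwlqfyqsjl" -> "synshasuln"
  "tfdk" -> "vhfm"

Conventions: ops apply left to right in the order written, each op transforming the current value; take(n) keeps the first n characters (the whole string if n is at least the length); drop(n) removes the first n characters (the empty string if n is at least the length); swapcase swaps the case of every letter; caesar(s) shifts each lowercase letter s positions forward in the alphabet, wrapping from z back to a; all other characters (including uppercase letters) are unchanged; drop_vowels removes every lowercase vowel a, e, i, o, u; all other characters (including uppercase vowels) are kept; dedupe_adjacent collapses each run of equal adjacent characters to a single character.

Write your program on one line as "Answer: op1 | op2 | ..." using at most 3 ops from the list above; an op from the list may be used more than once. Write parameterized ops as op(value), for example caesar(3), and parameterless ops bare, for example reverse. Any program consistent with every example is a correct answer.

caesar(25) | caesar(3)

Check, running the answer program on each example:
  "jekcw" -> "idjbv" -> "lgmey"
  "vhjnyqwrwtp" -> "ugimxpvqvso" -> "xjlpasytyvr"
  "qwlqfyqsjl" -> "pvkpexprik" -> "synshasuln"
  "tfdk" -> "secj" -> "vhfm"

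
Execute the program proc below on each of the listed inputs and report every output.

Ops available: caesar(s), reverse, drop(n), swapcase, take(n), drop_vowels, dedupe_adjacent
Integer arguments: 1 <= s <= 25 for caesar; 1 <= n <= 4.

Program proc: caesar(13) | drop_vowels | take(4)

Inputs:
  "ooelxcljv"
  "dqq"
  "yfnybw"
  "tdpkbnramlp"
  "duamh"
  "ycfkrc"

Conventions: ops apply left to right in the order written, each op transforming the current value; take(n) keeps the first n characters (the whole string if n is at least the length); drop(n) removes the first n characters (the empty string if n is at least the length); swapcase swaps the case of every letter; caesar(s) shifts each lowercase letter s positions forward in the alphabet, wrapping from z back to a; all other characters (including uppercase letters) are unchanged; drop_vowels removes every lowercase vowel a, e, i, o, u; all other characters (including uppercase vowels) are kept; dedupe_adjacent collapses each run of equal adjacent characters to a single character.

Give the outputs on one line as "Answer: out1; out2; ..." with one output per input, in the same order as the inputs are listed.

"bbry"; "qdd"; "lslj"; "gqcx"; "qhnz"; "lpsx"

Execution, op by op:
  "ooelxcljv" -> "bbrykpywi" -> "bbrykpyw" -> "bbry"
  "dqq" -> "qdd" -> "qdd" -> "qdd"
  "yfnybw" -> "lsaloj" -> "lslj" -> "lslj"
  "tdpkbnramlp" -> "gqcxoaenzyc" -> "gqcxnzyc" -> "gqcx"
  "duamh" -> "qhnzu" -> "qhnz" -> "qhnz"
  "ycfkrc" -> "lpsxep" -> "lpsxp" -> "lpsx"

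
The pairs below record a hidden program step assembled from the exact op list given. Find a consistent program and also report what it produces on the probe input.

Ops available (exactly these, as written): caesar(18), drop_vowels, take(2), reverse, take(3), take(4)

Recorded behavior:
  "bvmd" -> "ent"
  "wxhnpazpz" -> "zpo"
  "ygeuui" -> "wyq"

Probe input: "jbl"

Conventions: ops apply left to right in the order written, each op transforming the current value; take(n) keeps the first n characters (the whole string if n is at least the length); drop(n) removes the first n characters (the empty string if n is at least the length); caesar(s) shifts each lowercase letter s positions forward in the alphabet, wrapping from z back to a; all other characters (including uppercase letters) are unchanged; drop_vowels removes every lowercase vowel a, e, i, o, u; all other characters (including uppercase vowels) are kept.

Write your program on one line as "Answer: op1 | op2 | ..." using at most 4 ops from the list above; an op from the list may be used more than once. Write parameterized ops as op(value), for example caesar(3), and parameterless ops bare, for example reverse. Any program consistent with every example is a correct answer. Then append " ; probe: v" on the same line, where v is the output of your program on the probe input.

take(3) | reverse | caesar(18) ; probe: "dtb"

Check, running the answer program on each example:
  "bvmd" -> "bvm" -> "mvb" -> "ent"
  "wxhnpazpz" -> "wxh" -> "hxw" -> "zpo"
  "ygeuui" -> "yge" -> "egy" -> "wyq"
  probe: "jbl" -> "jbl" -> "lbj" -> "dtb"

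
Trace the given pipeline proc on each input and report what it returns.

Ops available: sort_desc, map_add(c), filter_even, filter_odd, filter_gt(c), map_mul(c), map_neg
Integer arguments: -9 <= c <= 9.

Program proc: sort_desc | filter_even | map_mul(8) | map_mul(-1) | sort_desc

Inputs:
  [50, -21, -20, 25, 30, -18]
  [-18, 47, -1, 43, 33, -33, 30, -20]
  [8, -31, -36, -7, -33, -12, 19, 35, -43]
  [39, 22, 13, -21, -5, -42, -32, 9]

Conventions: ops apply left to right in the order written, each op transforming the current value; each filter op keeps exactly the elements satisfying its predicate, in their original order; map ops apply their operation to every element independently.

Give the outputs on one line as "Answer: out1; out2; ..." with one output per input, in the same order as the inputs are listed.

[160, 144, -240, -400]; [160, 144, -240]; [288, 96, -64]; [336, 256, -176]

Execution, op by op:
  [50, -21, -20, 25, 30, -18] -> [50, 30, 25, -18, -20, -21] -> [50, 30, -18, -20] -> [400, 240, -144, -160] -> [-400, -240, 144, 160] -> [160, 144, -240, -400]
  [-18, 47, -1, 43, 33, -33, 30, -20] -> [47, 43, 33, 30, -1, -18, -20, -33] -> [30, -18, -20] -> [240, -144, -160] -> [-240, 144, 160] -> [160, 144, -240]
  [8, -31, -36, -7, -33, -12, 19, 35, -43] -> [35, 19, 8, -7, -12, -31, -33, -36, -43] -> [8, -12, -36] -> [64, -96, -288] -> [-64, 96, 288] -> [288, 96, -64]
  [39, 22, 13, -21, -5, -42, -32, 9] -> [39, 22, 13, 9, -5, -21, -32, -42] -> [22, -32, -42] -> [176, -256, -336] -> [-176, 256, 336] -> [336, 256, -176]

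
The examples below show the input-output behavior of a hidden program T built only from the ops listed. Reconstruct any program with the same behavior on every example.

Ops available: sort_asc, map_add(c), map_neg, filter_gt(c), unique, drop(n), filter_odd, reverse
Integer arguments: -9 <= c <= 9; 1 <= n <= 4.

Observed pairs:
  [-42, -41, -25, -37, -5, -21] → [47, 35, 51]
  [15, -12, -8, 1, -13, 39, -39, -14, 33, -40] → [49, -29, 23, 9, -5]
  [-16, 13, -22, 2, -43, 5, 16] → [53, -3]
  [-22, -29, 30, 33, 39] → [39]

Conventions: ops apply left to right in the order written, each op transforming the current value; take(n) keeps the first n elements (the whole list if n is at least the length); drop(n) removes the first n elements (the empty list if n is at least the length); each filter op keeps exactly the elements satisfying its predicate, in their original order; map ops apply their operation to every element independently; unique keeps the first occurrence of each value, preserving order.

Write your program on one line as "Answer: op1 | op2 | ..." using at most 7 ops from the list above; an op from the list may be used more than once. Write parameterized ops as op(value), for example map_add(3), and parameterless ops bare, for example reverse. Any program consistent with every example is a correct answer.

map_add(-2) | reverse | drop(2) | map_add(-8) | filter_odd | map_neg

Check, running the answer program on each example:
  [-42, -41, -25, -37, -5, -21] -> [-44, -43, -27, -39, -7, -23] -> [-23, -7, -39, -27, -43, -44] -> [-39, -27, -43, -44] -> [-47, -35, -51, -52] -> [-47, -35, -51] -> [47, 35, 51]
  [15, -12, -8, 1, -13, 39, -39, -14, 33, -40] -> [13, -14, -10, -1, -15, 37, -41, -16, 31, -42] -> [-42, 31, -16, -41, 37, -15, -1, -10, -14, 13] -> [-16, -41, 37, -15, -1, -10, -14, 13] -> [-24, -49, 29, -23, -9, -18, -22, 5] -> [-49, 29, -23, -9, 5] -> [49, -29, 23, 9, -5]
  [-16, 13, -22, 2, -43, 5, 16] -> [-18, 11, -24, 0, -45, 3, 14] -> [14, 3, -45, 0, -24, 11, -18] -> [-45, 0, -24, 11, -18] -> [-53, -8, -32, 3, -26] -> [-53, 3] -> [53, -3]
  [-22, -29, 30, 33, 39] -> [-24, -31, 28, 31, 37] -> [37, 31, 28, -31, -24] -> [28, -31, -24] -> [20, -39, -32] -> [-39] -> [39]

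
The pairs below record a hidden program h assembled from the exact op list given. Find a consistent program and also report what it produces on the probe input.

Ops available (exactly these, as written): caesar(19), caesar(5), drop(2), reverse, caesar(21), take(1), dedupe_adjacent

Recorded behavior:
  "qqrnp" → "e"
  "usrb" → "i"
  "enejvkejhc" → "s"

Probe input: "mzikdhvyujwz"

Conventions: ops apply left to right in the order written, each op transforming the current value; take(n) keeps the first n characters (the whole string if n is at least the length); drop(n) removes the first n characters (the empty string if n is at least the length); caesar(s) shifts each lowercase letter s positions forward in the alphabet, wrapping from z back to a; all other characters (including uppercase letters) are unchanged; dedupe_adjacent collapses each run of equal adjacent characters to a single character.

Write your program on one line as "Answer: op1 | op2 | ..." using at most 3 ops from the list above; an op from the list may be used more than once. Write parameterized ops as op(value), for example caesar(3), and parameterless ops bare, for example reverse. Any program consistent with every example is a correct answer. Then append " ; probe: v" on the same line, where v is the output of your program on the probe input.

caesar(21) | caesar(19) | take(1) ; probe: "a"

Check, running the answer program on each example:
  "qqrnp" -> "llmik" -> "eefbd" -> "e"
  "usrb" -> "pnmw" -> "igfp" -> "i"
  "enejvkejhc" -> "zizeqfzecx" -> "sbsxjysxvq" -> "s"
  probe: "mzikdhvyujwz" -> "hudfycqtperu" -> "anwyrvjmixkn" -> "a"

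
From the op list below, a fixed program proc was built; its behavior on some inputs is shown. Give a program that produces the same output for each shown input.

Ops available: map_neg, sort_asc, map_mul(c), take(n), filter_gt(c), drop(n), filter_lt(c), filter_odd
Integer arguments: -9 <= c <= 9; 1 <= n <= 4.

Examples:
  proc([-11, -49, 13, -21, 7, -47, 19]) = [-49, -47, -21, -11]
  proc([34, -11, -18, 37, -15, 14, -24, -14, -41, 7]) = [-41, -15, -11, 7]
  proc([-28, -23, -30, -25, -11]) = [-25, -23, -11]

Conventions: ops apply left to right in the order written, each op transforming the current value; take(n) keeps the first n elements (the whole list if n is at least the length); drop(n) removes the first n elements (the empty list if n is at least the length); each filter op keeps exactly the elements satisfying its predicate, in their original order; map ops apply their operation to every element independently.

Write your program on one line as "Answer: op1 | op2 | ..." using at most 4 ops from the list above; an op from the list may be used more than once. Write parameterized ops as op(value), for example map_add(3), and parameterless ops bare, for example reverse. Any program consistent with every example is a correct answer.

filter_odd | sort_asc | take(4)

Check, running the answer program on each example:
  [-11, -49, 13, -21, 7, -47, 19] -> [-11, -49, 13, -21, 7, -47, 19] -> [-49, -47, -21, -11, 7, 13, 19] -> [-49, -47, -21, -11]
  [34, -11, -18, 37, -15, 14, -24, -14, -41, 7] -> [-11, 37, -15, -41, 7] -> [-41, -15, -11, 7, 37] -> [-41, -15, -11, 7]
  [-28, -23, -30, -25, -11] -> [-23, -25, -11] -> [-25, -23, -11] -> [-25, -23, -11]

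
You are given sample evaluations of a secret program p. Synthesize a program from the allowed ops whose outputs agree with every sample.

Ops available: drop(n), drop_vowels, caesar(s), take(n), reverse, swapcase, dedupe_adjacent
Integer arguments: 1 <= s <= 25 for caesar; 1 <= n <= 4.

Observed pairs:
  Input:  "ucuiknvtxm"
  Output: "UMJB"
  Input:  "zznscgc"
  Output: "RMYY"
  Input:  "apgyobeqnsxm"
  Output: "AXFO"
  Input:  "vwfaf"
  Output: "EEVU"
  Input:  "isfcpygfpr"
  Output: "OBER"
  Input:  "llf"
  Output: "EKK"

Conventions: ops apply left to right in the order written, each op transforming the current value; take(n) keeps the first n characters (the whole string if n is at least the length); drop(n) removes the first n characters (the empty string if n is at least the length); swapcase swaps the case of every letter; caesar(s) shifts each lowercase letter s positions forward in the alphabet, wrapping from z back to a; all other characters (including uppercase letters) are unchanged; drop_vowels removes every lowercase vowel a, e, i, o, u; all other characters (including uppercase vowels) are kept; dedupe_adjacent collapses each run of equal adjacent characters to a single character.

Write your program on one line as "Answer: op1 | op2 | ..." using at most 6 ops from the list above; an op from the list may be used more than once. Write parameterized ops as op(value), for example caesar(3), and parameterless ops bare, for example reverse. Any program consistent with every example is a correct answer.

drop_vowels | caesar(25) | swapcase | take(4) | reverse

Check, running the answer program on each example:
  "ucuiknvtxm" -> "cknvtxm" -> "bjmuswl" -> "BJMUSWL" -> "BJMU" -> "UMJB"
  "zznscgc" -> "zznscgc" -> "yymrbfb" -> "YYMRBFB" -> "YYMR" -> "RMYY"
  "apgyobeqnsxm" -> "pgybqnsxm" -> "ofxapmrwl" -> "OFXAPMRWL" -> "OFXA" -> "AXFO"
  "vwfaf" -> "vwff" -> "uvee" -> "UVEE" -> "UVEE" -> "EEVU"
  "isfcpygfpr" -> "sfcpygfpr" -> "reboxfeoq" -> "REBOXFEOQ" -> "REBO" -> "OBER"
  "llf" -> "llf" -> "kke" -> "KKE" -> "KKE" -> "EKK"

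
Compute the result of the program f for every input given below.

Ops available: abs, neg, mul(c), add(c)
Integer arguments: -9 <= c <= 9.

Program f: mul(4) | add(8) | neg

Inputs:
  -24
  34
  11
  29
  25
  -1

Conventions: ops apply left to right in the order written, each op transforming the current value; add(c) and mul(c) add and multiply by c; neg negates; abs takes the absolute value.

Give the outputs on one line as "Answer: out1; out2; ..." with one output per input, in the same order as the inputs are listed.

Execution, op by op:
  -24 -> -96 -> -88 -> 88
  34 -> 136 -> 144 -> -144
  11 -> 44 -> 52 -> -52
  29 -> 116 -> 124 -> -124
  25 -> 100 -> 108 -> -108
  -1 -> -4 -> 4 -> -4

88; -144; -52; -124; -108; -4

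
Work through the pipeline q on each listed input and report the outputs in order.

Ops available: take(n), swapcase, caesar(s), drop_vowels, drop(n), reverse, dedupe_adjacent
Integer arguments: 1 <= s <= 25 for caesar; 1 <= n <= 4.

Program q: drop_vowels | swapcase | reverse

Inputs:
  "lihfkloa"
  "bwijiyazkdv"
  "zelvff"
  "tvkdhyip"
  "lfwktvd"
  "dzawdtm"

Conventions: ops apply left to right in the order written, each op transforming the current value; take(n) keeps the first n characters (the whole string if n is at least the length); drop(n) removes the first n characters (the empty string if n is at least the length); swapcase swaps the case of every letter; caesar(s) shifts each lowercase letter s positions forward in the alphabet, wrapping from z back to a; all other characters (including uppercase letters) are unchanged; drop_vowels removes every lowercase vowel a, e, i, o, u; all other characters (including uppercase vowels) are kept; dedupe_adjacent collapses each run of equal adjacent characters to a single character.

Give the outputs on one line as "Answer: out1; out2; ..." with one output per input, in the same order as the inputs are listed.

"LKFHL"; "VDKZYJWB"; "FFVLZ"; "PYHDKVT"; "DVTKWFL"; "MTDWZD"

Execution, op by op:
  "lihfkloa" -> "lhfkl" -> "LHFKL" -> "LKFHL"
  "bwijiyazkdv" -> "bwjyzkdv" -> "BWJYZKDV" -> "VDKZYJWB"
  "zelvff" -> "zlvff" -> "ZLVFF" -> "FFVLZ"
  "tvkdhyip" -> "tvkdhyp" -> "TVKDHYP" -> "PYHDKVT"
  "lfwktvd" -> "lfwktvd" -> "LFWKTVD" -> "DVTKWFL"
  "dzawdtm" -> "dzwdtm" -> "DZWDTM" -> "MTDWZD"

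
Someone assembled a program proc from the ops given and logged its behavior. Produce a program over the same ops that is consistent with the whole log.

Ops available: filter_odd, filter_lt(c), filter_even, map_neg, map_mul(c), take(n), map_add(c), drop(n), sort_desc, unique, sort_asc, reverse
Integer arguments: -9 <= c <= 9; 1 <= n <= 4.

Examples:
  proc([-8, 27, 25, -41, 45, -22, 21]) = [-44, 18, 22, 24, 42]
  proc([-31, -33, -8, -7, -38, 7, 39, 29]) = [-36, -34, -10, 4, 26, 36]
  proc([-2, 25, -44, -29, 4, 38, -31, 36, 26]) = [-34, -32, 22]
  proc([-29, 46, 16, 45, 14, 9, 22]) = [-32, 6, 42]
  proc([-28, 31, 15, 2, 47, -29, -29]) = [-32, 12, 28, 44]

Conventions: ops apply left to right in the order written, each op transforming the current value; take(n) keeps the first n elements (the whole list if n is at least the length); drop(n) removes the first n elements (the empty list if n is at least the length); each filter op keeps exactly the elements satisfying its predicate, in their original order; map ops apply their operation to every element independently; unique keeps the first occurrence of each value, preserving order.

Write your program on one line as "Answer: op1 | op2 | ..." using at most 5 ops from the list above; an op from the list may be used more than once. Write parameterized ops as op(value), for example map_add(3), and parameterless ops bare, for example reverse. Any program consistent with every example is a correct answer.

sort_asc | map_add(-2) | filter_odd | unique | map_add(-1)

Check, running the answer program on each example:
  [-8, 27, 25, -41, 45, -22, 21] -> [-41, -22, -8, 21, 25, 27, 45] -> [-43, -24, -10, 19, 23, 25, 43] -> [-43, 19, 23, 25, 43] -> [-43, 19, 23, 25, 43] -> [-44, 18, 22, 24, 42]
  [-31, -33, -8, -7, -38, 7, 39, 29] -> [-38, -33, -31, -8, -7, 7, 29, 39] -> [-40, -35, -33, -10, -9, 5, 27, 37] -> [-35, -33, -9, 5, 27, 37] -> [-35, -33, -9, 5, 27, 37] -> [-36, -34, -10, 4, 26, 36]
  [-2, 25, -44, -29, 4, 38, -31, 36, 26] -> [-44, -31, -29, -2, 4, 25, 26, 36, 38] -> [-46, -33, -31, -4, 2, 23, 24, 34, 36] -> [-33, -31, 23] -> [-33, -31, 23] -> [-34, -32, 22]
  [-29, 46, 16, 45, 14, 9, 22] -> [-29, 9, 14, 16, 22, 45, 46] -> [-31, 7, 12, 14, 20, 43, 44] -> [-31, 7, 43] -> [-31, 7, 43] -> [-32, 6, 42]
  [-28, 31, 15, 2, 47, -29, -29] -> [-29, -29, -28, 2, 15, 31, 47] -> [-31, -31, -30, 0, 13, 29, 45] -> [-31, -31, 13, 29, 45] -> [-31, 13, 29, 45] -> [-32, 12, 28, 44]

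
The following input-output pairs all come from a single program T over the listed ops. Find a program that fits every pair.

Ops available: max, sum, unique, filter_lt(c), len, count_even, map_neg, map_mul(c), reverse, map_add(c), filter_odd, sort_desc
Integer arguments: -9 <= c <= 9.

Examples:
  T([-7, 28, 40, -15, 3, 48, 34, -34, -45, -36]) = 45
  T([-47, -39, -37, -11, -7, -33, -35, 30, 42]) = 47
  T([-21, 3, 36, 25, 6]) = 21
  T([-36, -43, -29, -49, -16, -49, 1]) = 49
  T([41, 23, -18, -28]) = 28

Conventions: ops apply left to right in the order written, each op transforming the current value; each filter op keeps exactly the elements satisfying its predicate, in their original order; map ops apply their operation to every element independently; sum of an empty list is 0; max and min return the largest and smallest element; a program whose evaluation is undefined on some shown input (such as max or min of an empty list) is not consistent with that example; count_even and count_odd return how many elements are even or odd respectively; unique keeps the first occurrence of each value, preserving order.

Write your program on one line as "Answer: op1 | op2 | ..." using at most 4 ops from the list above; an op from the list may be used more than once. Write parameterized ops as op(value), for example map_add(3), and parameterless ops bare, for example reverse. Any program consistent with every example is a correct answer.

filter_lt(2) | filter_lt(-8) | map_neg | max

Check, running the answer program on each example:
  [-7, 28, 40, -15, 3, 48, 34, -34, -45, -36] -> [-7, -15, -34, -45, -36] -> [-15, -34, -45, -36] -> [15, 34, 45, 36] -> 45
  [-47, -39, -37, -11, -7, -33, -35, 30, 42] -> [-47, -39, -37, -11, -7, -33, -35] -> [-47, -39, -37, -11, -33, -35] -> [47, 39, 37, 11, 33, 35] -> 47
  [-21, 3, 36, 25, 6] -> [-21] -> [-21] -> [21] -> 21
  [-36, -43, -29, -49, -16, -49, 1] -> [-36, -43, -29, -49, -16, -49, 1] -> [-36, -43, -29, -49, -16, -49] -> [36, 43, 29, 49, 16, 49] -> 49
  [41, 23, -18, -28] -> [-18, -28] -> [-18, -28] -> [18, 28] -> 28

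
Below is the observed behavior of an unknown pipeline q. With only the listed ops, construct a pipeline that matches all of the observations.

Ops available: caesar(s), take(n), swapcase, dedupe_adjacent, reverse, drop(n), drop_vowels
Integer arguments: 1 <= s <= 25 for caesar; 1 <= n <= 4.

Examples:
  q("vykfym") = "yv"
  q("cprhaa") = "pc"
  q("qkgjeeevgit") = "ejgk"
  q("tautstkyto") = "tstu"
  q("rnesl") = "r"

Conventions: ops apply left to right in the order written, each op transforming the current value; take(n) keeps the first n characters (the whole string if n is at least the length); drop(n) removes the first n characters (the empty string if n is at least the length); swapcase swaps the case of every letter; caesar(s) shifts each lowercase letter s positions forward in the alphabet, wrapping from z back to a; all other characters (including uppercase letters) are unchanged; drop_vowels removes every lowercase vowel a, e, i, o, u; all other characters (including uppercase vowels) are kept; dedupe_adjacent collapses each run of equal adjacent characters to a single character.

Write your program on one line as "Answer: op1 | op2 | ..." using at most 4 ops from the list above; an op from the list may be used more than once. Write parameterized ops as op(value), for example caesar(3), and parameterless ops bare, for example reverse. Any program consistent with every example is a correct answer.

reverse | drop(4) | dedupe_adjacent | take(4)

Check, running the answer program on each example:
  "vykfym" -> "myfkyv" -> "yv" -> "yv" -> "yv"
  "cprhaa" -> "aahrpc" -> "pc" -> "pc" -> "pc"
  "qkgjeeevgit" -> "tigveeejgkq" -> "eeejgkq" -> "ejgkq" -> "ejgk"
  "tautstkyto" -> "otyktstuat" -> "tstuat" -> "tstuat" -> "tstu"
  "rnesl" -> "lsenr" -> "r" -> "r" -> "r"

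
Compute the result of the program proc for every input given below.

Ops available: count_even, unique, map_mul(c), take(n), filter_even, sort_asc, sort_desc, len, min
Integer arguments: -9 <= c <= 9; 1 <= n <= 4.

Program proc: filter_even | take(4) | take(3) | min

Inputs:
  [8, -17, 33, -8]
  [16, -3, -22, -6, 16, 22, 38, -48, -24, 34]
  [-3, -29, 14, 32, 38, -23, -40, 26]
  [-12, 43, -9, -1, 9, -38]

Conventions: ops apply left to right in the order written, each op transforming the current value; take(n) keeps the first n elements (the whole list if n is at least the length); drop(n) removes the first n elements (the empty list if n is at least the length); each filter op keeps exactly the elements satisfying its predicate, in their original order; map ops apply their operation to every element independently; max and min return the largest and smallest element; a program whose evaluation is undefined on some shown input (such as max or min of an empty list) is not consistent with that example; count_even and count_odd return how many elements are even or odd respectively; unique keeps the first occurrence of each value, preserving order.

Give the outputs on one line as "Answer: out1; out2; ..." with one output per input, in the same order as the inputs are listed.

-8; -22; 14; -38

Execution, op by op:
  [8, -17, 33, -8] -> [8, -8] -> [8, -8] -> [8, -8] -> -8
  [16, -3, -22, -6, 16, 22, 38, -48, -24, 34] -> [16, -22, -6, 16, 22, 38, -48, -24, 34] -> [16, -22, -6, 16] -> [16, -22, -6] -> -22
  [-3, -29, 14, 32, 38, -23, -40, 26] -> [14, 32, 38, -40, 26] -> [14, 32, 38, -40] -> [14, 32, 38] -> 14
  [-12, 43, -9, -1, 9, -38] -> [-12, -38] -> [-12, -38] -> [-12, -38] -> -38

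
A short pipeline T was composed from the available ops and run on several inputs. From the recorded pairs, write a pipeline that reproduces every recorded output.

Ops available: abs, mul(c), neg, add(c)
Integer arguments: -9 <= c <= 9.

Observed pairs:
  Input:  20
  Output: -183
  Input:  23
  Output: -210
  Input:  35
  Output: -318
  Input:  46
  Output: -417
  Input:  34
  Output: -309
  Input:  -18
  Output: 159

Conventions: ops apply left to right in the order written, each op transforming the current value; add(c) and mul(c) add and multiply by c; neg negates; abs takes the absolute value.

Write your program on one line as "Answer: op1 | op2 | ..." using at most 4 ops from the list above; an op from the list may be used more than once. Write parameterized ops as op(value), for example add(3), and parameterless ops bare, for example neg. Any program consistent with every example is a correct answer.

mul(9) | neg | add(-3)

Check, running the answer program on each example:
  20 -> 180 -> -180 -> -183
  23 -> 207 -> -207 -> -210
  35 -> 315 -> -315 -> -318
  46 -> 414 -> -414 -> -417
  34 -> 306 -> -306 -> -309
  -18 -> -162 -> 162 -> 159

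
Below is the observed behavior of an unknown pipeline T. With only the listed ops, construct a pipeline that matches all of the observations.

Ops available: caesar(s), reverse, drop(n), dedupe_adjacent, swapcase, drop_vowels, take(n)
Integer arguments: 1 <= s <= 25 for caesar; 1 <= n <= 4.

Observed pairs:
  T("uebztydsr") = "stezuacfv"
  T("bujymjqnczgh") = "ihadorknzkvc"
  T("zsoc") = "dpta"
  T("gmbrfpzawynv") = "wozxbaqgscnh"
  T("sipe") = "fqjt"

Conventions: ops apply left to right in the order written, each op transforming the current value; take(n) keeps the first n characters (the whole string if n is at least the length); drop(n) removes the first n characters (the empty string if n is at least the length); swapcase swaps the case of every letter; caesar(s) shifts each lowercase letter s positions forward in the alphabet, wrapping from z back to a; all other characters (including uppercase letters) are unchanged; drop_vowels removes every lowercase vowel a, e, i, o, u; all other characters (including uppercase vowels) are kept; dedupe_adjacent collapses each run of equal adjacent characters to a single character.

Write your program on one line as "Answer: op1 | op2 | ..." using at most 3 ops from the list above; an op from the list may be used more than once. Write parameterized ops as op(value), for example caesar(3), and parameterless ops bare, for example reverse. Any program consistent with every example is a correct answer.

caesar(1) | reverse

Check, running the answer program on each example:
  "uebztydsr" -> "vfcauzets" -> "stezuacfv"
  "bujymjqnczgh" -> "cvkznkrodahi" -> "ihadorknzkvc"
  "zsoc" -> "atpd" -> "dpta"
  "gmbrfpzawynv" -> "hncsgqabxzow" -> "wozxbaqgscnh"
  "sipe" -> "tjqf" -> "fqjt"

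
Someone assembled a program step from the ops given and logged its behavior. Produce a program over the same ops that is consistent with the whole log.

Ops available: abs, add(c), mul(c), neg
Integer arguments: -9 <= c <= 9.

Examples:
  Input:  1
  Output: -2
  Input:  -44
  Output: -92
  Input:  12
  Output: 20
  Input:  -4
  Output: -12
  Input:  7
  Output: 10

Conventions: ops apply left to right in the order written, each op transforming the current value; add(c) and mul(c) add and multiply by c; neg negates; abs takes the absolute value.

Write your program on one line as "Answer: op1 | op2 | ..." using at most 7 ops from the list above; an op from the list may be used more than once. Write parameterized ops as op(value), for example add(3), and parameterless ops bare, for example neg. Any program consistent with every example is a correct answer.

add(-5) | add(1) | add(-2) | add(4) | neg | mul(-2)

Check, running the answer program on each example:
  1 -> -4 -> -3 -> -5 -> -1 -> 1 -> -2
  -44 -> -49 -> -48 -> -50 -> -46 -> 46 -> -92
  12 -> 7 -> 8 -> 6 -> 10 -> -10 -> 20
  -4 -> -9 -> -8 -> -10 -> -6 -> 6 -> -12
  7 -> 2 -> 3 -> 1 -> 5 -> -5 -> 10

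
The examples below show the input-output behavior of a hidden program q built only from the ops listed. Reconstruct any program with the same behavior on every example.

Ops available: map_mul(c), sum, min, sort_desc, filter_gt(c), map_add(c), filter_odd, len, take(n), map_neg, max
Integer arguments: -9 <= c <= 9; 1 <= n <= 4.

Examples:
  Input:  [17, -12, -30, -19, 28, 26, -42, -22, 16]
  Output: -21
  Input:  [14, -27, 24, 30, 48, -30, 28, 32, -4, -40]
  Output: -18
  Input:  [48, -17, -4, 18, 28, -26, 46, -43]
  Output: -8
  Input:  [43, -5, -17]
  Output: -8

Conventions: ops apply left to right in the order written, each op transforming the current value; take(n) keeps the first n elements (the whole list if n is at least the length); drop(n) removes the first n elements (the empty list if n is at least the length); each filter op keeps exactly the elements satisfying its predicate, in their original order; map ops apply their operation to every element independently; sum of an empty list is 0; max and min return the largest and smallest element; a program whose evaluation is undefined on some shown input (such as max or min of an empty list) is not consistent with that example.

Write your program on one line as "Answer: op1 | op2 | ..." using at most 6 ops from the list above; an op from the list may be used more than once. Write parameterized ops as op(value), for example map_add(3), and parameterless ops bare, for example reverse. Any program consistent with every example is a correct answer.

map_mul(-1) | take(3) | map_add(-9) | map_neg | min

Check, running the answer program on each example:
  [17, -12, -30, -19, 28, 26, -42, -22, 16] -> [-17, 12, 30, 19, -28, -26, 42, 22, -16] -> [-17, 12, 30] -> [-26, 3, 21] -> [26, -3, -21] -> -21
  [14, -27, 24, 30, 48, -30, 28, 32, -4, -40] -> [-14, 27, -24, -30, -48, 30, -28, -32, 4, 40] -> [-14, 27, -24] -> [-23, 18, -33] -> [23, -18, 33] -> -18
  [48, -17, -4, 18, 28, -26, 46, -43] -> [-48, 17, 4, -18, -28, 26, -46, 43] -> [-48, 17, 4] -> [-57, 8, -5] -> [57, -8, 5] -> -8
  [43, -5, -17] -> [-43, 5, 17] -> [-43, 5, 17] -> [-52, -4, 8] -> [52, 4, -8] -> -8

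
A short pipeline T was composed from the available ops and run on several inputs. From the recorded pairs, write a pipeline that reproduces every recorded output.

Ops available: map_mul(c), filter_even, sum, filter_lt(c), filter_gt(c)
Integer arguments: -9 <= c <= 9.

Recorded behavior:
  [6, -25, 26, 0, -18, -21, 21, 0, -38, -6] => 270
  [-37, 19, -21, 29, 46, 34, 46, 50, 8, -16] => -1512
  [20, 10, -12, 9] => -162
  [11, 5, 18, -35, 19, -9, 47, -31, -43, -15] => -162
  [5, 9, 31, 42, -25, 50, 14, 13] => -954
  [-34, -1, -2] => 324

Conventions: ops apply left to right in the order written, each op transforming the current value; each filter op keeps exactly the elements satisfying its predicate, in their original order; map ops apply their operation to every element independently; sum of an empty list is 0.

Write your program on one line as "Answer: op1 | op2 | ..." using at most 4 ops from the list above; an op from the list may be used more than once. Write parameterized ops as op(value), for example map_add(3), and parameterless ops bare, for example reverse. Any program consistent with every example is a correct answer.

filter_even | map_mul(-9) | sum

Check, running the answer program on each example:
  [6, -25, 26, 0, -18, -21, 21, 0, -38, -6] -> [6, 26, 0, -18, 0, -38, -6] -> [-54, -234, 0, 162, 0, 342, 54] -> 270
  [-37, 19, -21, 29, 46, 34, 46, 50, 8, -16] -> [46, 34, 46, 50, 8, -16] -> [-414, -306, -414, -450, -72, 144] -> -1512
  [20, 10, -12, 9] -> [20, 10, -12] -> [-180, -90, 108] -> -162
  [11, 5, 18, -35, 19, -9, 47, -31, -43, -15] -> [18] -> [-162] -> -162
  [5, 9, 31, 42, -25, 50, 14, 13] -> [42, 50, 14] -> [-378, -450, -126] -> -954
  [-34, -1, -2] -> [-34, -2] -> [306, 18] -> 324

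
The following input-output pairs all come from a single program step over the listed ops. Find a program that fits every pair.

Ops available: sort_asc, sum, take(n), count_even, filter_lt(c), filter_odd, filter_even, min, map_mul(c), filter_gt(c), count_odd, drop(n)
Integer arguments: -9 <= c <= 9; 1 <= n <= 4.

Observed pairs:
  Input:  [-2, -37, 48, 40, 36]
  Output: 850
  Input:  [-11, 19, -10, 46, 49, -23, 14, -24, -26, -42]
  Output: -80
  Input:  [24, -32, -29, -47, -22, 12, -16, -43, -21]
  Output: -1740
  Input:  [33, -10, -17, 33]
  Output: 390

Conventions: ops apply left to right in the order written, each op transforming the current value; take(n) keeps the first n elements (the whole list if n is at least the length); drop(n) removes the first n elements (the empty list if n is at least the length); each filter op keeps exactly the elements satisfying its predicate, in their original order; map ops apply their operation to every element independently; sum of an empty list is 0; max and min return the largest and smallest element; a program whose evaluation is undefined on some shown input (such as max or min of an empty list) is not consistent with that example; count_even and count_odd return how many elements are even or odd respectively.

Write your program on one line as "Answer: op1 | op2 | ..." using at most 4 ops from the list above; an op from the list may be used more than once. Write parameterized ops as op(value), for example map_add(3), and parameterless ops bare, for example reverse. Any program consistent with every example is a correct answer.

map_mul(2) | map_mul(5) | sum

Check, running the answer program on each example:
  [-2, -37, 48, 40, 36] -> [-4, -74, 96, 80, 72] -> [-20, -370, 480, 400, 360] -> 850
  [-11, 19, -10, 46, 49, -23, 14, -24, -26, -42] -> [-22, 38, -20, 92, 98, -46, 28, -48, -52, -84] -> [-110, 190, -100, 460, 490, -230, 140, -240, -260, -420] -> -80
  [24, -32, -29, -47, -22, 12, -16, -43, -21] -> [48, -64, -58, -94, -44, 24, -32, -86, -42] -> [240, -320, -290, -470, -220, 120, -160, -430, -210] -> -1740
  [33, -10, -17, 33] -> [66, -20, -34, 66] -> [330, -100, -170, 330] -> 390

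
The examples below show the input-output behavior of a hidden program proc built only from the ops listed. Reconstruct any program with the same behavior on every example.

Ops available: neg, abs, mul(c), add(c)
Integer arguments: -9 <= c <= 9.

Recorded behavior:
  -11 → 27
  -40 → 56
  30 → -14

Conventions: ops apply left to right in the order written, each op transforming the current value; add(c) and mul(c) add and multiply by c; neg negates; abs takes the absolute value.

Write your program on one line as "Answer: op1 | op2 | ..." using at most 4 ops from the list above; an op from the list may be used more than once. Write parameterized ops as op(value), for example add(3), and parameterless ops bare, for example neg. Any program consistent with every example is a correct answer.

add(-8) | neg | add(8)

Check, running the answer program on each example:
  -11 -> -19 -> 19 -> 27
  -40 -> -48 -> 48 -> 56
  30 -> 22 -> -22 -> -14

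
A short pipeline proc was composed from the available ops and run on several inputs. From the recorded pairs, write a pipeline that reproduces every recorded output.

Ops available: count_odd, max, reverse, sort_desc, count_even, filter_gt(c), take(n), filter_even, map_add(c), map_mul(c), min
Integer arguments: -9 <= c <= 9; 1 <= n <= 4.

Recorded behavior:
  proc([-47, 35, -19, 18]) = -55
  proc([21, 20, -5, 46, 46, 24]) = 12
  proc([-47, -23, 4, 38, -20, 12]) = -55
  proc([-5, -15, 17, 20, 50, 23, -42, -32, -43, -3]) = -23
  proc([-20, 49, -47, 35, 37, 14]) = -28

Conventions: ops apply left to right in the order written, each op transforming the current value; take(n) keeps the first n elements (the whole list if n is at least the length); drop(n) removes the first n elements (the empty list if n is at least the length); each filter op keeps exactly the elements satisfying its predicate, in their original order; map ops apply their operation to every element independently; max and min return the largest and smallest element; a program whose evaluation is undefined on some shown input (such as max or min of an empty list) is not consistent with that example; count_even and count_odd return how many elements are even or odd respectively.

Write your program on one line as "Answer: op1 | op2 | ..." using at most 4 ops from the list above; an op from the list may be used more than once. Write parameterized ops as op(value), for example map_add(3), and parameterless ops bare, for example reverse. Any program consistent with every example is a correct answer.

take(2) | map_add(-8) | min

Check, running the answer program on each example:
  [-47, 35, -19, 18] -> [-47, 35] -> [-55, 27] -> -55
  [21, 20, -5, 46, 46, 24] -> [21, 20] -> [13, 12] -> 12
  [-47, -23, 4, 38, -20, 12] -> [-47, -23] -> [-55, -31] -> -55
  [-5, -15, 17, 20, 50, 23, -42, -32, -43, -3] -> [-5, -15] -> [-13, -23] -> -23
  [-20, 49, -47, 35, 37, 14] -> [-20, 49] -> [-28, 41] -> -28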